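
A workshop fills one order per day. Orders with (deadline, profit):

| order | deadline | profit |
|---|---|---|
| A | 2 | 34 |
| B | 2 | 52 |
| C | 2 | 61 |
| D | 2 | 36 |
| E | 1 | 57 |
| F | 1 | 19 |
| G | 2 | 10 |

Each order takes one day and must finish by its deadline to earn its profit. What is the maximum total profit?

Profit order: C=61 E=57 B=52 D=36 A=34 F=19 G=10
Assign: C→slot 2, E→slot 1, B skipped, D skipped, A skipped, F skipped, G skipped.
Slots: [1:E] [2:C]
Profit = 57 + 61 = 118

118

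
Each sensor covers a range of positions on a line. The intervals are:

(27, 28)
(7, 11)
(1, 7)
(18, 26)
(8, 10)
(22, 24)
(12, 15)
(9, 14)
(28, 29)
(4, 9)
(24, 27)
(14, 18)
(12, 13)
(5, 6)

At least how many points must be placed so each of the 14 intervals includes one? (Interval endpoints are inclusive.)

Sorted: [5,6] [1,7] [4,9] [8,10] [7,11] [12,13] [9,14] [12,15] [14,18] [22,24] [18,26] [24,27] [27,28] [28,29]
{[5,6],[1,7],[4,9]} hit by 6; {[8,10],[7,11]} hit by 10; {[12,13],[9,14],[12,15]} hit by 13; {[14,18]} hit by 18; {[22,24],[18,26],[24,27]} hit by 24; {[27,28],[28,29]} hit by 28.
Points: 6, 10, 13, 18, 24, 28 (6 total).

6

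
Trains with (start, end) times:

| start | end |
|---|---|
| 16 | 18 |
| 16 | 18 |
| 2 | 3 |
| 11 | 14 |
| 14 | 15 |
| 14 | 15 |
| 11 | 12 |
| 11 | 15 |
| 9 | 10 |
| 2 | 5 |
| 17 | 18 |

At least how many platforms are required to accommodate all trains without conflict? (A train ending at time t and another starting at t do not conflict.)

Events (time:±→running): 2:+→1 2:+→2 3:-→1 5:-→0 9:+→1 10:-→0 11:+→1 11:+→2 11:+→3 … peak 3.

3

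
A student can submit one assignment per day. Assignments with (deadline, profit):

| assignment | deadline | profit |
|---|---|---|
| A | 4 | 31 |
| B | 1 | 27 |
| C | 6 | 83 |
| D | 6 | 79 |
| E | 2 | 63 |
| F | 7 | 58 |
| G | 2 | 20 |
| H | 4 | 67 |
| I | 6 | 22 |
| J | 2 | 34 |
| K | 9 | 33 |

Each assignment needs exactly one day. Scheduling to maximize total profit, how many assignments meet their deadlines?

8

Profit order: C=83 D=79 H=67 E=63 F=58 J=34 K=33 A=31 B=27 I=22 G=20
Assign: C→slot 6, D→slot 5, H→slot 4, E→slot 2, F→slot 7, J→slot 1, K→slot 9, A→slot 3, B skipped, I skipped, G skipped.
Slots: [1:J] [2:E] [3:A] [4:H] [5:D] [6:C] [7:F] [9:K]
8 of 11 scheduled.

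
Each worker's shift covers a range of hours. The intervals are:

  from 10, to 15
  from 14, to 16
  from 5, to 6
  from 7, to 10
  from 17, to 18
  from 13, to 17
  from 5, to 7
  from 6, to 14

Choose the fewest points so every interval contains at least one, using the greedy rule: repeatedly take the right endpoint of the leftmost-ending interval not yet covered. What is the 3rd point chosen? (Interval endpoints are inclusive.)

16

Sorted: [5,6] [5,7] [7,10] [6,14] [10,15] [14,16] [13,17] [17,18]
{[5,6],[5,7]} hit by 6; {[7,10],[6,14],[10,15]} hit by 10; {[14,16],[13,17]} hit by 16; {[17,18]} hit by 18.
Points: 6, 10, 16, 18 (4 total).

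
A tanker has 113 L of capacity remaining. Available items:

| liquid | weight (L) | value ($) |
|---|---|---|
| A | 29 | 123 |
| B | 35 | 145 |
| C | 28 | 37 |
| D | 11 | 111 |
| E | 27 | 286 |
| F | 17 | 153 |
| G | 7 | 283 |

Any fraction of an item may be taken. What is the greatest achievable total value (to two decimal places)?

Ratios (sorted): G 40.43, E 10.59, D 10.09, F 9.00, A 4.24, B 4.14, C 1.32
take G (7 @ 283); take E (27 @ 286); take D (11 @ 111); take F (17 @ 153); take A (29 @ 123); take 22/35 of B → 91.14. Capacity used 113/113.
Total value = 1047.14

1047.14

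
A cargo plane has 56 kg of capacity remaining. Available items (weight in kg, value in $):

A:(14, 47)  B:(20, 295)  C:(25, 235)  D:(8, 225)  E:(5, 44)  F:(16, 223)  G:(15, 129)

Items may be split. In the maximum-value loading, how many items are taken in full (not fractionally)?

3

Ratios (sorted): D 28.12, B 14.75, F 13.94, C 9.40, E 8.80, G 8.60, A 3.36
take D (8 @ 225); take B (20 @ 295); take F (16 @ 223); take 12/25 of C → 112.80. Capacity used 56/56.
3 item(s) taken whole; one partial (take 12/25 of C).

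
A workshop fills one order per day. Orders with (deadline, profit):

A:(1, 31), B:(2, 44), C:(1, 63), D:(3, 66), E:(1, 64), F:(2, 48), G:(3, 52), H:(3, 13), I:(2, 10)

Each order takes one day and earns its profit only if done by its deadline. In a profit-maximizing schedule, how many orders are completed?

Profit order: D=66 E=64 C=63 G=52 F=48 B=44 A=31 H=13 I=10
Assign: D→slot 3, E→slot 1, C skipped, G→slot 2, F skipped, B skipped, A skipped, H skipped, I skipped.
Slots: [1:E] [2:G] [3:D]
3 of 9 scheduled.

3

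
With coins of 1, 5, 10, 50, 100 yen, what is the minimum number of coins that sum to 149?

149 − 1×100→49 − 4×10→9 − 1×5→4 − 4×1→0
Total coins = 1 + 4 + 1 + 4 = 10

10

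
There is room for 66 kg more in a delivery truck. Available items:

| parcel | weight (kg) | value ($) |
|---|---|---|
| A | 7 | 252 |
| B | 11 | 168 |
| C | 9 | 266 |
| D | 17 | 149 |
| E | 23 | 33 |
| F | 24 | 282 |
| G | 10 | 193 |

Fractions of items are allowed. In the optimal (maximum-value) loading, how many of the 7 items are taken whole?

Sort by value per unit weight and fill in that order.
Order: A (252/7=36.00) > C (266/9=29.56) > G (193/10=19.30) > B (168/11=15.27) > F (282/24=11.75) > D (149/17=8.76) > E (33/23=1.43)
Fill: take A (7 @ 252) → take C (9 @ 266) → take G (10 @ 193) → take B (11 @ 168) → take F (24 @ 282) → take 5/17 of D → 43.82; 66/66 used.
5 item(s) taken whole; one partial (take 5/17 of D).

5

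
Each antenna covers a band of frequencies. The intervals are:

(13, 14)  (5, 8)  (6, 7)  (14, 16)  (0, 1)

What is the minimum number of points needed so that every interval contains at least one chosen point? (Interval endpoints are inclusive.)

3

Sort by right endpoint; whenever an interval is uncovered, place a point at its right end.
By right end: [0,1]  [6,7]  [5,8]  [13,14]  [14,16]
[0,1] uncovered → point at 1; [6,7] uncovered → point at 7; [13,14] uncovered → point at 14.
Points: 1, 7, 14 (3 total).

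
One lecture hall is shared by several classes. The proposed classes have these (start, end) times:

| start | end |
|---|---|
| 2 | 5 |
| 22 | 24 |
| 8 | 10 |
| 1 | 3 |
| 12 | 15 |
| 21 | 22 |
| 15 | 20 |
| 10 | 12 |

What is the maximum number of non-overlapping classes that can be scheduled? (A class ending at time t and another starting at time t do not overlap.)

Sort by end time and greedily take each interval whose start is ≥ the last chosen end.
By end time: (1,3), (2,5), (8,10), (10,12), (12,15), (15,20), (21,22), (22,24).
Pick (1,3); next start ≥ 3 → (8,10); next start ≥ 10 → (10,12); next start ≥ 12 → (12,15); next start ≥ 15 → (15,20); next start ≥ 20 → (21,22); next start ≥ 22 → (22,24).
Selected 7 classes.

7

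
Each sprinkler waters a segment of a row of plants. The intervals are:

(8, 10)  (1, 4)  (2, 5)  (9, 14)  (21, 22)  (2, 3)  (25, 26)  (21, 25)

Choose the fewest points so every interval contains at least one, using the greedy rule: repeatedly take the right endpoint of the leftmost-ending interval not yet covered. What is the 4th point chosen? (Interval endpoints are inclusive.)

26

Process intervals by earliest right end; each time one isn't hit yet, stab at its right endpoint.
Sorted: [2,3] [1,4] [2,5] [8,10] [9,14] [21,22] [21,25] [25,26]
{[2,3],[1,4],[2,5]} hit by 3; {[8,10],[9,14]} hit by 10; {[21,22],[21,25]} hit by 22; {[25,26]} hit by 26.
Points: 3, 10, 22, 26 (4 total).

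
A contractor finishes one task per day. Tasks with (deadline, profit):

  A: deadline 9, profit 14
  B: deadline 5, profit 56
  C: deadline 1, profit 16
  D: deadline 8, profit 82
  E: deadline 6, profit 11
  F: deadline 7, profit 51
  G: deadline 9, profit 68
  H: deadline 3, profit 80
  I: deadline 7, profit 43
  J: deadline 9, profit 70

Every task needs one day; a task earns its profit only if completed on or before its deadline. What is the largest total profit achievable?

480

Sort by profit descending; place each in the latest free slot ≤ its deadline.
Profit order: D=82 H=80 J=70 G=68 B=56 F=51 I=43 C=16 A=14 E=11
Assign: D→slot 8, H→slot 3, J→slot 9, G→slot 7, B→slot 5, F→slot 6, I→slot 4, C→slot 1, A→slot 2, E skipped.
Slots: [1:C] [2:A] [3:H] [4:I] [5:B] [6:F] [7:G] [8:D] [9:J]
Profit = 16 + 14 + 80 + 43 + 56 + 51 + 68 + 82 + 70 = 480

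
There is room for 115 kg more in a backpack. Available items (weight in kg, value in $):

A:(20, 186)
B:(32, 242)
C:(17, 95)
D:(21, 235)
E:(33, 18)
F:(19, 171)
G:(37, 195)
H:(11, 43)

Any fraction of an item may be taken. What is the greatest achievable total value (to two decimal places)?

Order: D (235/21=11.19) > A (186/20=9.30) > F (171/19=9.00) > B (242/32=7.56) > C (95/17=5.59) > G (195/37=5.27) > H (43/11=3.91) > E (18/33=0.55)
Fill: take D (21 @ 235) → take A (20 @ 186) → take F (19 @ 171) → take B (32 @ 242) → take C (17 @ 95) → take 6/37 of G → 31.62; 115/115 used.
Total value = 960.62

960.62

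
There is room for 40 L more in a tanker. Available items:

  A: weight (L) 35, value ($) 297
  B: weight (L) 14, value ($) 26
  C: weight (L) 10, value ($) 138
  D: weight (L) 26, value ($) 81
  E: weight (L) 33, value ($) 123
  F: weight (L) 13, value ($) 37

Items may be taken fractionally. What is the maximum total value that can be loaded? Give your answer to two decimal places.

Sort by value per unit weight and fill in that order.
Ratios (sorted): C 13.80, A 8.49, E 3.73, D 3.12, F 2.85, B 1.86
take C (10 @ 138); take 30/35 of A → 254.57. Capacity used 40/40.
Total value = 392.57

392.57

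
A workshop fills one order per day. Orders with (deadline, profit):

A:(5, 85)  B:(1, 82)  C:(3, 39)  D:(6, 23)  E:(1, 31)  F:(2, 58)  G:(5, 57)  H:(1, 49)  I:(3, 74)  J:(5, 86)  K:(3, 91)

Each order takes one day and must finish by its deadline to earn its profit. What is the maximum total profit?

Sort by profit descending; place each in the latest free slot ≤ its deadline.
Profit order: K=91 J=86 A=85 B=82 I=74 F=58 G=57 H=49 C=39 E=31 D=23
Assign: K→slot 3, J→slot 5, A→slot 4, B→slot 1, I→slot 2, F skipped, G skipped, H skipped, C skipped, E skipped, D→slot 6.
Slots: [1:B] [2:I] [3:K] [4:A] [5:J] [6:D]
Profit = 82 + 74 + 91 + 85 + 86 + 23 = 441

441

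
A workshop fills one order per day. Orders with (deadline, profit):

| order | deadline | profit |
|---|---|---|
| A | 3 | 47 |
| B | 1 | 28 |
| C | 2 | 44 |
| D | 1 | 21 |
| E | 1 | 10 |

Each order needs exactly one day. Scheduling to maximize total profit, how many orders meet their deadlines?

3

Take jobs in profit order; each goes to the latest open slot no later than its deadline.
By profit: A(d3,47), C(d2,44), B(d1,28), D(d1,21), E(d1,10)
A→slot 3; C→slot 2; B→slot 1; D skipped; E skipped.
3 of 5 scheduled.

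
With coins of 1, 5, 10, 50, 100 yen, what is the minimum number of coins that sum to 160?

Greedy: take as many of the largest coin as possible, then repeat with the remainder.
160 = 1×100 + 1×50 + 1×10
Total coins = 1 + 1 + 1 = 3

3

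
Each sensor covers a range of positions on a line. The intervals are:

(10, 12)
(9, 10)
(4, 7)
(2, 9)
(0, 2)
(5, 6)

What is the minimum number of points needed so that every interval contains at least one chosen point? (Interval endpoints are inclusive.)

3

Sorted: [0,2] [5,6] [4,7] [2,9] [9,10] [10,12]
{[0,2]} hit by 2; {[5,6],[4,7],[2,9]} hit by 6; {[9,10],[10,12]} hit by 10.
Points: 2, 6, 10 (3 total).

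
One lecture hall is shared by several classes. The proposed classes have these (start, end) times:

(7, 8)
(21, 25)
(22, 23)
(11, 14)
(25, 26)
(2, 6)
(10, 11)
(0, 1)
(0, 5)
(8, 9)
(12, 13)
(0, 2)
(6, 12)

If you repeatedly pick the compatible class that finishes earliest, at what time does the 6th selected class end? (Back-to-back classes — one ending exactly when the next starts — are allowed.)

Sorted by end: (0,1)  (0,2)  (0,5)  (2,6)  (7,8)  (8,9)  (10,11)  (6,12)  (12,13)  (11,14)  (22,23)  (21,25)  (25,26)
take (0,1); take (2,6); take (7,8); take (8,9); take (10,11); skip (6,12); take (12,13); take (22,23); take (25,26).
Selected: (0,1) (2,6) (7,8) (8,9) (10,11) (12,13) (22,23) (25,26)

13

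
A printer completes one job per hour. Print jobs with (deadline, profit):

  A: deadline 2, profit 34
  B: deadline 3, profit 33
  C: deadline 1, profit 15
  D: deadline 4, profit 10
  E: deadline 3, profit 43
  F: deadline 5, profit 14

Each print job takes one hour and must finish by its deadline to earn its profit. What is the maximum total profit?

Profit order: E=43 A=34 B=33 C=15 F=14 D=10
Assign: E→slot 3, A→slot 2, B→slot 1, C skipped, F→slot 5, D→slot 4.
Slots: [1:B] [2:A] [3:E] [4:D] [5:F]
Profit = 33 + 34 + 43 + 10 + 14 = 134

134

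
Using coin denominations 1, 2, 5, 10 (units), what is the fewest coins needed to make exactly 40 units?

4

40 − 4×10→0
Total coins = 4 = 4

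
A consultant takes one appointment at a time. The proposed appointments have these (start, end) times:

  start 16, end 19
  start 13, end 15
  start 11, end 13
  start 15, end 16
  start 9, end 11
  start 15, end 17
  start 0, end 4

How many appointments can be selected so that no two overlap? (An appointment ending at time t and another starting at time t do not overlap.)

Sort by end time and greedily take each interval whose start is ≥ the last chosen end.
Sorted by end: (0,4)  (9,11)  (11,13)  (13,15)  (15,16)  (15,17)  (16,19)
take (0,4); take (9,11); take (11,13); take (13,15); take (15,16); skip (15,17); take (16,19).
Selected 6 appointments.

6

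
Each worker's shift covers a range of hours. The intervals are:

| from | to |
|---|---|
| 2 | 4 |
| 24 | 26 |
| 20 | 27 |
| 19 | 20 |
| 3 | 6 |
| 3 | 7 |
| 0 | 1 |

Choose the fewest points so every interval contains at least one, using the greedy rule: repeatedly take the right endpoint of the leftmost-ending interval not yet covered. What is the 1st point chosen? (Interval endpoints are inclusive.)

Process intervals by earliest right end; each time one isn't hit yet, stab at its right endpoint.
Sorted: [0,1] [2,4] [3,6] [3,7] [19,20] [24,26] [20,27]
{[0,1]} hit by 1; {[2,4],[3,6],[3,7]} hit by 4; {[19,20]} hit by 20; {[24,26],[20,27]} hit by 26.
Points: 1, 4, 20, 26 (4 total).

1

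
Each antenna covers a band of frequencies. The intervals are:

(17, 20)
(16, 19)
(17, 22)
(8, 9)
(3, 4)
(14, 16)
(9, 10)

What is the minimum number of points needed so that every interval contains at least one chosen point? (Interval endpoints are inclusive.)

4

Process intervals by earliest right end; each time one isn't hit yet, stab at its right endpoint.
Sorted: [3,4] [8,9] [9,10] [14,16] [16,19] [17,20] [17,22]
{[3,4]} hit by 4; {[8,9],[9,10]} hit by 9; {[14,16],[16,19]} hit by 16; {[17,20],[17,22]} hit by 20.
Points: 4, 9, 16, 20 (4 total).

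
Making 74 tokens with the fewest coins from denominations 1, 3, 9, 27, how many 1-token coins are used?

2

Use the largest denomination that fits, subtract, and repeat.
74 − 2×27→20 − 2×9→2 − 2×1→0
Count of 1: 2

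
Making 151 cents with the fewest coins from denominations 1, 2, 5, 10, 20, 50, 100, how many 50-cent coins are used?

1

Greedy: take as many of the largest coin as possible, then repeat with the remainder.
151 = 1×100 + 1×50 + 1×1
Count of 50: 1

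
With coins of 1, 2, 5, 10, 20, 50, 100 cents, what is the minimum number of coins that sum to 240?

4

Use the largest denomination that fits, subtract, and repeat.
240 − 2×100→40 − 2×20→0
Total coins = 2 + 2 = 4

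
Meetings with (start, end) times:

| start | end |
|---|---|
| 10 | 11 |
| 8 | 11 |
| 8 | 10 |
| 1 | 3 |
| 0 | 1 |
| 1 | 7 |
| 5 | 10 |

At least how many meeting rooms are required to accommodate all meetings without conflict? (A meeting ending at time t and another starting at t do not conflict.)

starts: [0, 1, 1, 5, 8, 8, 10]
ends:   [1, 3, 7, 10, 10, 11, 11]
s0→1 e1→0 s1→1 s1→2 e3→1 s5→2 e7→1 s8→2 s8→3  — peak 3.

3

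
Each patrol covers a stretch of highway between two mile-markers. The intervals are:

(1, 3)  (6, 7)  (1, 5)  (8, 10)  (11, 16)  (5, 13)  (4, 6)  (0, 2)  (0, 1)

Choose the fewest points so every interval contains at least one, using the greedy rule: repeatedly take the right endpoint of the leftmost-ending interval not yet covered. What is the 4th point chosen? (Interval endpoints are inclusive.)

Sort by right endpoint; whenever an interval is uncovered, place a point at its right end.
By right end: [0,1]  [0,2]  [1,3]  [1,5]  [4,6]  [6,7]  [8,10]  [5,13]  [11,16]
[0,1] uncovered → point at 1; [4,6] uncovered → point at 6; [8,10] uncovered → point at 10; [11,16] uncovered → point at 16.
Points: 1, 6, 10, 16 (4 total).

16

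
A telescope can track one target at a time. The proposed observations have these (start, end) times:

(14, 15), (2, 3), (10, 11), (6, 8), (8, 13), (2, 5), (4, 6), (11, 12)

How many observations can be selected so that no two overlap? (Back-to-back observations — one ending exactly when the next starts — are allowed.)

By end time: (2,3), (2,5), (4,6), (6,8), (10,11), (11,12), (8,13), (14,15).
Pick (2,3); next start ≥ 3 → (4,6); next start ≥ 6 → (6,8); next start ≥ 8 → (10,11); next start ≥ 11 → (11,12); next start ≥ 12 → (14,15).
Selected 6 observations.

6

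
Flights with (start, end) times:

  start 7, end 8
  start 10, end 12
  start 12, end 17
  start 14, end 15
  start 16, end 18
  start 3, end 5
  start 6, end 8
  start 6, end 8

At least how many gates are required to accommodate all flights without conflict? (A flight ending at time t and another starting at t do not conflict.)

3

starts: [3, 6, 6, 7, 10, 12, 14, 16]
ends:   [5, 8, 8, 8, 12, 15, 17, 18]
s3→1 e5→0 s6→1 s6→2 s7→3  — peak 3.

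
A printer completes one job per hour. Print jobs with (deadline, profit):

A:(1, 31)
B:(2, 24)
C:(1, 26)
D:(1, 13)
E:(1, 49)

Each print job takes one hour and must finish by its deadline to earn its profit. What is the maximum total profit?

Sort by profit descending; place each in the latest free slot ≤ its deadline.
Profit order: E=49 A=31 C=26 B=24 D=13
Assign: E→slot 1, A skipped, C skipped, B→slot 2, D skipped.
Slots: [1:E] [2:B]
Profit = 49 + 24 = 73

73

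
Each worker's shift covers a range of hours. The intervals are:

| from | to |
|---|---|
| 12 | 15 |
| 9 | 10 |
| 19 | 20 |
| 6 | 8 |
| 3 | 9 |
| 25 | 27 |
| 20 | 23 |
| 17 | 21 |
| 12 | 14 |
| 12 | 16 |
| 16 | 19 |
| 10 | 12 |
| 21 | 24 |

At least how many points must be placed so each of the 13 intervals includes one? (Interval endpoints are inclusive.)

6

Sort by right endpoint; whenever an interval is uncovered, place a point at its right end.
By right end: [6,8]  [3,9]  [9,10]  [10,12]  [12,14]  [12,15]  [12,16]  [16,19]  [19,20]  [17,21]  [20,23]  [21,24]  [25,27]
[6,8] uncovered → point at 8; [9,10] uncovered → point at 10; [12,14] uncovered → point at 14; [16,19] uncovered → point at 19; [20,23] uncovered → point at 23; [25,27] uncovered → point at 27.
Points: 8, 10, 14, 19, 23, 27 (6 total).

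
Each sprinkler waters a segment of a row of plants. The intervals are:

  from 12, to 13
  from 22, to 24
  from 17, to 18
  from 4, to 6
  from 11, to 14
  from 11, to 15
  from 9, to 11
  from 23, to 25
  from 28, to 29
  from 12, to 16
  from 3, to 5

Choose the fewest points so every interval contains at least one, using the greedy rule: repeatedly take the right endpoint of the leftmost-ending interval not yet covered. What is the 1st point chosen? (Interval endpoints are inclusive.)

Process intervals by earliest right end; each time one isn't hit yet, stab at its right endpoint.
Sorted: [3,5] [4,6] [9,11] [12,13] [11,14] [11,15] [12,16] [17,18] [22,24] [23,25] [28,29]
{[3,5],[4,6]} hit by 5; {[9,11]} hit by 11; {[12,13],[11,14],[11,15],[12,16]} hit by 13; {[17,18]} hit by 18; {[22,24],[23,25]} hit by 24; {[28,29]} hit by 29.
Points: 5, 11, 13, 18, 24, 29 (6 total).

5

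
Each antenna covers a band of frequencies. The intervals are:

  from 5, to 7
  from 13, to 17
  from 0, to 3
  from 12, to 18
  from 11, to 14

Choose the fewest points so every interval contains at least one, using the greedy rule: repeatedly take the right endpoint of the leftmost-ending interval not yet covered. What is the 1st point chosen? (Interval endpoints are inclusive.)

Sort by right endpoint; whenever an interval is uncovered, place a point at its right end.
Sorted: [0,3] [5,7] [11,14] [13,17] [12,18]
{[0,3]} hit by 3; {[5,7]} hit by 7; {[11,14],[13,17],[12,18]} hit by 14.
Points: 3, 7, 14 (3 total).

3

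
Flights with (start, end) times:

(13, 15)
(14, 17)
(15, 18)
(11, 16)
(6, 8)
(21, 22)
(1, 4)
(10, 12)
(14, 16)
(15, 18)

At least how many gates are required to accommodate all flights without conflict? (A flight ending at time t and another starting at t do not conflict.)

The answer is the maximum number of intervals overlapping at any instant.
Events (time:±→running): 1:+→1 4:-→0 6:+→1 8:-→0 10:+→1 11:+→2 12:-→1 13:+→2 14:+→3 14:+→4 15:-→3 15:+→4 15:+→5 … peak 5.

5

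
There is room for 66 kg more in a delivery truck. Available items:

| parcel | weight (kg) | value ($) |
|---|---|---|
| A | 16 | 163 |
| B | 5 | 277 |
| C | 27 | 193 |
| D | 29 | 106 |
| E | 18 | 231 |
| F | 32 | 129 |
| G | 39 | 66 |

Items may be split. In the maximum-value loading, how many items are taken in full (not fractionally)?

4

Greedy by value/weight ratio, highest first.
Order: B (277/5=55.40) > E (231/18=12.83) > A (163/16=10.19) > C (193/27=7.15) > F (129/32=4.03) > D (106/29=3.66) > G (66/39=1.69)
Fill: take B (5 @ 277) → take E (18 @ 231) → take A (16 @ 163) → take C (27 @ 193); 66/66 used.
4 item(s) taken whole.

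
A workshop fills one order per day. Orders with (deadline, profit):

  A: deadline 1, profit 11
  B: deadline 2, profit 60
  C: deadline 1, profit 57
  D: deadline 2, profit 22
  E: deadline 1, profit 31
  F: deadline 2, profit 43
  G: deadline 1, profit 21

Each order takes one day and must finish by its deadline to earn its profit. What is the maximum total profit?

Take jobs in profit order; each goes to the latest open slot no later than its deadline.
Profit order: B=60 C=57 F=43 E=31 D=22 G=21 A=11
Assign: B→slot 2, C→slot 1, F skipped, E skipped, D skipped, G skipped, A skipped.
Slots: [1:C] [2:B]
Profit = 57 + 60 = 117

117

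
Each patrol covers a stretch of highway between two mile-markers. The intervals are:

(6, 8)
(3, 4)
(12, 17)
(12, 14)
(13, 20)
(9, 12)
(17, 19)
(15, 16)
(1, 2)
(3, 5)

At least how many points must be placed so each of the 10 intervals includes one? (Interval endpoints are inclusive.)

Sort by right endpoint; whenever an interval is uncovered, place a point at its right end.
Sorted: [1,2] [3,4] [3,5] [6,8] [9,12] [12,14] [15,16] [12,17] [17,19] [13,20]
{[1,2]} hit by 2; {[3,4],[3,5]} hit by 4; {[6,8]} hit by 8; {[9,12],[12,14]} hit by 12; {[15,16],[12,17]} hit by 16; {[17,19],[13,20]} hit by 19.
Points: 2, 4, 8, 12, 16, 19 (6 total).

6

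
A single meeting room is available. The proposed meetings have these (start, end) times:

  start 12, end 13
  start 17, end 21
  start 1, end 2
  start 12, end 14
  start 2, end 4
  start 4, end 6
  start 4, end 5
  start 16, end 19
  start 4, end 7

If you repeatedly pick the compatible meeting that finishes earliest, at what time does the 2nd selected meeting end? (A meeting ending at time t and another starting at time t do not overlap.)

4

Greedy by earliest finish: after sorting by end time, pick each interval compatible with the last pick.
By end time: (1,2), (2,4), (4,5), (4,6), (4,7), (12,13), (12,14), (16,19), (17,21).
Pick (1,2); next start ≥ 2 → (2,4); next start ≥ 4 → (4,5); next start ≥ 5 → (12,13); next start ≥ 13 → (16,19).
Selected: (1,2) (2,4) (4,5) (12,13) (16,19)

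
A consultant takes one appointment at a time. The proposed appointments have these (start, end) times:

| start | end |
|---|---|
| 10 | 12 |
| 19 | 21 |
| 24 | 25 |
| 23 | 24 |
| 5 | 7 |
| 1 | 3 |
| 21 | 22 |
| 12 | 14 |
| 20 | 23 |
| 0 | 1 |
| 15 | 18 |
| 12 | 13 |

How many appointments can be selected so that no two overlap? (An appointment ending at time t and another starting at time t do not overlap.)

Greedy by earliest finish: after sorting by end time, pick each interval compatible with the last pick.
By end time: (0,1), (1,3), (5,7), (10,12), (12,13), (12,14), (15,18), (19,21), (21,22), (20,23), (23,24), (24,25).
Pick (0,1); next start ≥ 1 → (1,3); next start ≥ 3 → (5,7); next start ≥ 7 → (10,12); next start ≥ 12 → (12,13); next start ≥ 13 → (15,18); next start ≥ 18 → (19,21); next start ≥ 21 → (21,22); next start ≥ 22 → (23,24); next start ≥ 24 → (24,25).
Selected 10 appointments.

10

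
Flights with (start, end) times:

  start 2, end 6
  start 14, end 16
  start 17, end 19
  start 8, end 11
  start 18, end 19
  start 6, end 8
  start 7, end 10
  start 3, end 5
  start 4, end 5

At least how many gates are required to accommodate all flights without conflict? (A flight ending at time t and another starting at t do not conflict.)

Events (time:±→running): 2:+→1 3:+→2 4:+→3 … peak 3.

3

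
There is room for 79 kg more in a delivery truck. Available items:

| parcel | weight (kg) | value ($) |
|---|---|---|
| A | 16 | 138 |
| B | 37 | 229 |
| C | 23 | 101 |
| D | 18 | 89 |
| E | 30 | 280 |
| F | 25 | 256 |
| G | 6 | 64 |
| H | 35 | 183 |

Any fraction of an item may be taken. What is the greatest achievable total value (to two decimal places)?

750.38

Ratios (sorted): G 10.67, F 10.24, E 9.33, A 8.62, B 6.19, H 5.23, D 4.94, C 4.39
take G (6 @ 64); take F (25 @ 256); take E (30 @ 280); take A (16 @ 138); take 2/37 of B → 12.38. Capacity used 79/79.
Total value = 750.38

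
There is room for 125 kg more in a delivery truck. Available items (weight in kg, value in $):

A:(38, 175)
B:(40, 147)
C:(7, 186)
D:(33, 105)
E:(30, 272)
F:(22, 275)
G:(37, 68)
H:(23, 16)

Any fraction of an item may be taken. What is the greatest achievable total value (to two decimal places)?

1010.90

Order: C (186/7=26.57) > F (275/22=12.50) > E (272/30=9.07) > A (175/38=4.61) > B (147/40=3.67) > D (105/33=3.18) > G (68/37=1.84) > H (16/23=0.70)
Fill: take C (7 @ 186) → take F (22 @ 275) → take E (30 @ 272) → take A (38 @ 175) → take 28/40 of B → 102.90; 125/125 used.
Total value = 1010.90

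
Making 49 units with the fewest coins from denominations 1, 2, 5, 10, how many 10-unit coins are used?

49 − 4×10→9 − 1×5→4 − 2×2→0
Count of 10: 4

4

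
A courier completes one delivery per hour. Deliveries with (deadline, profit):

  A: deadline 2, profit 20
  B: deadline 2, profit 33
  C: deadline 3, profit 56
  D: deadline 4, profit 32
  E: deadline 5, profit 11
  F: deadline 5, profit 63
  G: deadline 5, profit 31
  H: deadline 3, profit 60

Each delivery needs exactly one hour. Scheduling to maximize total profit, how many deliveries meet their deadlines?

Profit order: F=63 H=60 C=56 B=33 D=32 G=31 A=20 E=11
Assign: F→slot 5, H→slot 3, C→slot 2, B→slot 1, D→slot 4, G skipped, A skipped, E skipped.
Slots: [1:B] [2:C] [3:H] [4:D] [5:F]
5 of 8 scheduled.

5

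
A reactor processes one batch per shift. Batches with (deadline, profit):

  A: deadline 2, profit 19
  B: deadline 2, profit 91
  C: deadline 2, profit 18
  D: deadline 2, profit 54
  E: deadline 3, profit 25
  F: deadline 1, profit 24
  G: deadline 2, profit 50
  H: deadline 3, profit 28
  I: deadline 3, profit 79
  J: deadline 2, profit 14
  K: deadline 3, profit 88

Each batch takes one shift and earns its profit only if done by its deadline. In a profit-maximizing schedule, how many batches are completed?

Take jobs in profit order; each goes to the latest open slot no later than its deadline.
Profit order: B=91 K=88 I=79 D=54 G=50 H=28 E=25 F=24 A=19 C=18 J=14
Assign: B→slot 2, K→slot 3, I→slot 1, D skipped, G skipped, H skipped, E skipped, F skipped, A skipped, C skipped, J skipped.
Slots: [1:I] [2:B] [3:K]
3 of 11 scheduled.

3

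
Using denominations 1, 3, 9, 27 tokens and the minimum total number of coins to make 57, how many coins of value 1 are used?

0

57 − 2×27→3 − 1×3→0
Count of 1: 0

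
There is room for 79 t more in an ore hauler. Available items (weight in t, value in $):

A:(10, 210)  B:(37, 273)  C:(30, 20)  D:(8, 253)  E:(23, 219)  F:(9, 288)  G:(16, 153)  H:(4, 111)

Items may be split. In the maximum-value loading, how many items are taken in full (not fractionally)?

Sort by value per unit weight and fill in that order.
Order: F (288/9=32.00) > D (253/8=31.62) > H (111/4=27.75) > A (210/10=21.00) > G (153/16=9.56) > E (219/23=9.52) > B (273/37=7.38) > C (20/30=0.67)
Fill: take F (9 @ 288) → take D (8 @ 253) → take H (4 @ 111) → take A (10 @ 210) → take G (16 @ 153) → take E (23 @ 219) → take 9/37 of B → 66.41; 79/79 used.
6 item(s) taken whole; one partial (take 9/37 of B).

6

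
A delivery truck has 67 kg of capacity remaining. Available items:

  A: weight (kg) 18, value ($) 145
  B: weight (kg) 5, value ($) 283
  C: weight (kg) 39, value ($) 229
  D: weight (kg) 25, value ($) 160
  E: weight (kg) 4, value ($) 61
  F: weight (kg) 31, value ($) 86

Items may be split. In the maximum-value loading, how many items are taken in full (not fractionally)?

4

Sort by value per unit weight and fill in that order.
Order: B (283/5=56.60) > E (61/4=15.25) > A (145/18=8.06) > D (160/25=6.40) > C (229/39=5.87) > F (86/31=2.77)
Fill: take B (5 @ 283) → take E (4 @ 61) → take A (18 @ 145) → take D (25 @ 160) → take 15/39 of C → 88.08; 67/67 used.
4 item(s) taken whole; one partial (take 15/39 of C).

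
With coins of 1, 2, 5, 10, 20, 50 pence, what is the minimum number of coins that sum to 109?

5

109 − 2×50→9 − 1×5→4 − 2×2→0
Total coins = 2 + 1 + 2 = 5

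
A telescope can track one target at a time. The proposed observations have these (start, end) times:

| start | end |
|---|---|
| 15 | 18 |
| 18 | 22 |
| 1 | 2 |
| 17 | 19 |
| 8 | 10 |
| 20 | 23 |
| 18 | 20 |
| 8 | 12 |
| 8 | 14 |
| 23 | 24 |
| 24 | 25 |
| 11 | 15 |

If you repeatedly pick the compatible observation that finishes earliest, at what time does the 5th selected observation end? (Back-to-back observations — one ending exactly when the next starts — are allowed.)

Sorted by end: (1,2)  (8,10)  (8,12)  (8,14)  (11,15)  (15,18)  (17,19)  (18,20)  (18,22)  (20,23)  (23,24)  (24,25)
take (1,2); take (8,10); skip (8,12); take (11,15); take (15,18); take (18,20); take (20,23); take (23,24); take (24,25).
Selected: (1,2) (8,10) (11,15) (15,18) (18,20) (20,23) (23,24) (24,25)

20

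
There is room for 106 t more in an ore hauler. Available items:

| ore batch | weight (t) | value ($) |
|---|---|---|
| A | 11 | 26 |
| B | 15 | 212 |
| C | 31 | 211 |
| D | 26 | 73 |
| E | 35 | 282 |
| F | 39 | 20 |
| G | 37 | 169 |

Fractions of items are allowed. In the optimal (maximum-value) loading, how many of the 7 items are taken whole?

Sort by value per unit weight and fill in that order.
Ratios (sorted): B 14.13, E 8.06, C 6.81, G 4.57, D 2.81, A 2.36, F 0.51
take B (15 @ 212); take E (35 @ 282); take C (31 @ 211); take 25/37 of G → 114.19. Capacity used 106/106.
3 item(s) taken whole; one partial (take 25/37 of G).

3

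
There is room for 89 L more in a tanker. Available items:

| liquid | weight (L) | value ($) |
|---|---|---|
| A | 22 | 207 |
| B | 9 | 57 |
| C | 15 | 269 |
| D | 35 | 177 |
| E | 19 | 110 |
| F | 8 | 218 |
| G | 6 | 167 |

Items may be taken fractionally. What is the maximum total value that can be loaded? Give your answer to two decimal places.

1078.57

Greedy by value/weight ratio, highest first.
Order: G (167/6=27.83) > F (218/8=27.25) > C (269/15=17.93) > A (207/22=9.41) > B (57/9=6.33) > E (110/19=5.79) > D (177/35=5.06)
Fill: take G (6 @ 167) → take F (8 @ 218) → take C (15 @ 269) → take A (22 @ 207) → take B (9 @ 57) → take E (19 @ 110) → take 10/35 of D → 50.57; 89/89 used.
Total value = 1078.57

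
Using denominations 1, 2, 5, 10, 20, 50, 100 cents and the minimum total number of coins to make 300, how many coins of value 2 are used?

300 − 3×100→0
Count of 2: 0

0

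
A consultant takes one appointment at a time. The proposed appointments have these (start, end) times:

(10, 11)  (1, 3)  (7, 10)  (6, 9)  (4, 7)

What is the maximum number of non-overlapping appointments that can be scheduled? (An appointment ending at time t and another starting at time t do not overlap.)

Greedy by earliest finish: after sorting by end time, pick each interval compatible with the last pick.
By end time: (1,3), (4,7), (6,9), (7,10), (10,11).
Pick (1,3); next start ≥ 3 → (4,7); next start ≥ 7 → (7,10); next start ≥ 10 → (10,11).
Selected 4 appointments.

4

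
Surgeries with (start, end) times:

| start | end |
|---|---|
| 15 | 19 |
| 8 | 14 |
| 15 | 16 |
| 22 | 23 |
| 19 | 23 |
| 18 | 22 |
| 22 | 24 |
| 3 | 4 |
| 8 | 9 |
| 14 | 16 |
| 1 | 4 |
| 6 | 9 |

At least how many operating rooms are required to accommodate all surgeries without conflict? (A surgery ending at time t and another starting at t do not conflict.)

3

Events (time:±→running): 1:+→1 3:+→2 4:-→1 4:-→0 6:+→1 8:+→2 8:+→3 … peak 3.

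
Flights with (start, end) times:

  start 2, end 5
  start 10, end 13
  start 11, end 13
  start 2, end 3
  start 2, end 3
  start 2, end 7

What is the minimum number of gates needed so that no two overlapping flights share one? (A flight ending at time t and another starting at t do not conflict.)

4

starts: [2, 2, 2, 2, 10, 11]
ends:   [3, 3, 5, 7, 13, 13]
s2→1 s2→2 s2→3 s2→4  — peak 4.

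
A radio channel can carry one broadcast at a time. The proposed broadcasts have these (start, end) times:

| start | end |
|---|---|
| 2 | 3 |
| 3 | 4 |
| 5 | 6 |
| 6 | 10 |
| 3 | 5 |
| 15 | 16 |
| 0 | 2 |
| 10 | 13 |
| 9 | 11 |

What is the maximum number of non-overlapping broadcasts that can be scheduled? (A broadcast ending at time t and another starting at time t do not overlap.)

7

Sorted by end: (0,2)  (2,3)  (3,4)  (3,5)  (5,6)  (6,10)  (9,11)  (10,13)  (15,16)
take (0,2); take (2,3); take (3,4); take (5,6); take (6,10); take (10,13); take (15,16).
Selected 7 broadcasts.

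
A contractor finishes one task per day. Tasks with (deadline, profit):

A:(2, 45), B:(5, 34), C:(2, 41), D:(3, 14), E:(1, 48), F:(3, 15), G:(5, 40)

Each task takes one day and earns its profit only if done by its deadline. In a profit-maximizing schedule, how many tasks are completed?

5

Profit order: E=48 A=45 C=41 G=40 B=34 F=15 D=14
Assign: E→slot 1, A→slot 2, C skipped, G→slot 5, B→slot 4, F→slot 3, D skipped.
Slots: [1:E] [2:A] [3:F] [4:B] [5:G]
5 of 7 scheduled.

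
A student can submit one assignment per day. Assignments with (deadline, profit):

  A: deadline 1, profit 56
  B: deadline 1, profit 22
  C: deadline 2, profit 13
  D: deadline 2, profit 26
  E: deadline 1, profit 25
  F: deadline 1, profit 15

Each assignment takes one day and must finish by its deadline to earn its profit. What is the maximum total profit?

82

Sort by profit descending; place each in the latest free slot ≤ its deadline.
By profit: A(d1,56), D(d2,26), E(d1,25), B(d1,22), F(d1,15), C(d2,13)
A→slot 1; D→slot 2; E skipped; B skipped; F skipped; C skipped.
Profit = 56 + 26 = 82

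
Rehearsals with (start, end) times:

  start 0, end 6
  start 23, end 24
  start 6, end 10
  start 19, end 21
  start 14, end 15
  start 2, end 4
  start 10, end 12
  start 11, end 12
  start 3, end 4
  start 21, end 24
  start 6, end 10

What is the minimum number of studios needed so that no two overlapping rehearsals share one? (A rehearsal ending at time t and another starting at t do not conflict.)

3

Count concurrent intervals with a sweep; the peak is the room count.
starts: [0, 2, 3, 6, 6, 10, 11, 14, 19, 21, 23]
ends:   [4, 4, 6, 10, 10, 12, 12, 15, 21, 24, 24]
s0→1 s2→2 s3→3  — peak 3.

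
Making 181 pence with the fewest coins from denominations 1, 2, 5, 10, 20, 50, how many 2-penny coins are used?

Use the largest denomination that fits, subtract, and repeat.
181 = 3×50 + 1×20 + 1×10 + 1×1
Count of 2: 0

0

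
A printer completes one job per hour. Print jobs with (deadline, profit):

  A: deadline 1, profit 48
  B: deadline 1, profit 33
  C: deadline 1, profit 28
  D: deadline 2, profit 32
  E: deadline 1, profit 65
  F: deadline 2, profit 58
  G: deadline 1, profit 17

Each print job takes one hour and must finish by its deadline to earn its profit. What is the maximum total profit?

123

By profit: E(d1,65), F(d2,58), A(d1,48), B(d1,33), D(d2,32), C(d1,28), G(d1,17)
E→slot 1; F→slot 2; A skipped; B skipped; D skipped; C skipped; G skipped.
Profit = 65 + 58 = 123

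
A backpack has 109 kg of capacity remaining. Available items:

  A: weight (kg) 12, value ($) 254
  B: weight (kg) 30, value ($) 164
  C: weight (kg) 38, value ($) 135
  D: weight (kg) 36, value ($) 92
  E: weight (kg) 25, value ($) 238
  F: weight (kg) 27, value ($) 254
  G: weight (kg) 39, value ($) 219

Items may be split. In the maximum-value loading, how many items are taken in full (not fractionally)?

Order: A (254/12=21.17) > E (238/25=9.52) > F (254/27=9.41) > G (219/39=5.62) > B (164/30=5.47) > C (135/38=3.55) > D (92/36=2.56)
Fill: take A (12 @ 254) → take E (25 @ 238) → take F (27 @ 254) → take G (39 @ 219) → take 6/30 of B → 32.80; 109/109 used.
4 item(s) taken whole; one partial (take 6/30 of B).

4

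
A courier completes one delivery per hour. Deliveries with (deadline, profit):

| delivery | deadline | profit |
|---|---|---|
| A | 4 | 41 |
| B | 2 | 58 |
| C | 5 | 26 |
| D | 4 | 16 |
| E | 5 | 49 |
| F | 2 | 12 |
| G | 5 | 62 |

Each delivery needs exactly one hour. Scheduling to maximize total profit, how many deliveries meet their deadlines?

5

Profit order: G=62 B=58 E=49 A=41 C=26 D=16 F=12
Assign: G→slot 5, B→slot 2, E→slot 4, A→slot 3, C→slot 1, D skipped, F skipped.
Slots: [1:C] [2:B] [3:A] [4:E] [5:G]
5 of 7 scheduled.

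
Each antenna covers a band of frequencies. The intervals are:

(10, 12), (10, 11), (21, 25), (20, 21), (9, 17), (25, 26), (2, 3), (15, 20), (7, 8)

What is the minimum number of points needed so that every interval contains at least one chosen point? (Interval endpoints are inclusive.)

5

Sort by right endpoint; whenever an interval is uncovered, place a point at its right end.
By right end: [2,3]  [7,8]  [10,11]  [10,12]  [9,17]  [15,20]  [20,21]  [21,25]  [25,26]
[2,3] uncovered → point at 3; [7,8] uncovered → point at 8; [10,11] uncovered → point at 11; [15,20] uncovered → point at 20; [21,25] uncovered → point at 25.
Points: 3, 8, 11, 20, 25 (5 total).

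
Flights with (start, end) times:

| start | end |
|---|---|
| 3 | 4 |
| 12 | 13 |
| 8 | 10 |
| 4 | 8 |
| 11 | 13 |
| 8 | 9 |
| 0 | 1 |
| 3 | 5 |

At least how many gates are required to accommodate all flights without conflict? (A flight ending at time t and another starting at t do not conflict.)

2

Count concurrent intervals with a sweep; the peak is the room count.
starts: [0, 3, 3, 4, 8, 8, 11, 12]
ends:   [1, 4, 5, 8, 9, 10, 13, 13]
s0→1 e1→0 s3→1 s3→2  — peak 2.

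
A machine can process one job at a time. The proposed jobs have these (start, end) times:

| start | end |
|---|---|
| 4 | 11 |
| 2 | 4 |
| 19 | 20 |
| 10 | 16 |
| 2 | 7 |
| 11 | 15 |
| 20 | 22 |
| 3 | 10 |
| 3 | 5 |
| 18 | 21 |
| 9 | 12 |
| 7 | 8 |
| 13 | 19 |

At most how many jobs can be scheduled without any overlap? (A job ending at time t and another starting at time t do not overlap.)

6

Sort by end time and greedily take each interval whose start is ≥ the last chosen end.
Sorted by end: (2,4)  (3,5)  (2,7)  (7,8)  (3,10)  (4,11)  (9,12)  (11,15)  (10,16)  (13,19)  (19,20)  (18,21)  (20,22)
take (2,4); take (7,8); take (9,12); take (13,19); take (19,20); take (20,22).
Selected 6 jobs.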